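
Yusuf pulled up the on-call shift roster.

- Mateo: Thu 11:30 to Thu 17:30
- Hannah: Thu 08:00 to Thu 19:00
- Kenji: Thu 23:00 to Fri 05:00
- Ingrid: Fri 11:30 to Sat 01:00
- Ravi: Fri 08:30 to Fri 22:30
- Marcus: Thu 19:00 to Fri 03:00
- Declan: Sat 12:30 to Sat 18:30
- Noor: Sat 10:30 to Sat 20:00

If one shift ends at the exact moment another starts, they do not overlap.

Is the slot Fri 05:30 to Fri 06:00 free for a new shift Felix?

Hannah: ends Thu 19:00 at or before Felix starts Fri 05:30 → clear.
Mateo: ends Thu 17:30 at or before Felix starts Fri 05:30 → clear.
Marcus: ends Fri 03:00 at or before Felix starts Fri 05:30 → clear.
Kenji: ends Fri 05:00 at or before Felix starts Fri 05:30 → clear.
Ravi: starts Fri 08:30 at or after Felix ends Fri 06:00 → clear.
Ingrid: starts Fri 11:30 at or after Felix ends Fri 06:00 → clear.
Noor: starts Sat 10:30 at or after Felix ends Fri 06:00 → clear.
Declan: starts Sat 12:30 at or after Felix ends Fri 06:00 → clear.

Yes — the slot is free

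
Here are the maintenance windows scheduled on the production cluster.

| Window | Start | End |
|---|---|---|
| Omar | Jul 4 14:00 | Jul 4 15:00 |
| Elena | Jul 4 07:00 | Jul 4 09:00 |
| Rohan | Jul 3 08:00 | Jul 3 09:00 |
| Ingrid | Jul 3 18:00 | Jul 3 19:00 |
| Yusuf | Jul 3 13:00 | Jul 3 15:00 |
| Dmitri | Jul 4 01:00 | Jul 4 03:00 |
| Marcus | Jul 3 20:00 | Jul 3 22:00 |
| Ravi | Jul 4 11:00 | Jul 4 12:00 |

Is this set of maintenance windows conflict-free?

Yes

Sorted by start: Rohan, Yusuf, Ingrid, Marcus, Dmitri, Elena, Ravi, Omar.
Yusuf starts after Rohan ends — done with Rohan.
Ingrid starts after Yusuf ends — done with Yusuf.
Marcus starts after Ingrid ends — done with Ingrid.
Dmitri starts after Marcus ends — done with Marcus.
Elena starts after Dmitri ends — done with Dmitri.
Ravi starts after Elena ends — done with Elena.
Omar starts after Ravi ends.
Every pair is clear; the schedule has no overlaps.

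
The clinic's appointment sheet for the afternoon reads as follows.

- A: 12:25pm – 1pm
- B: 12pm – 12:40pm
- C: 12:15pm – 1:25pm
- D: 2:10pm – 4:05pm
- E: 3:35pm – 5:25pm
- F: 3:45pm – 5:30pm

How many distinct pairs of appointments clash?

Sorted by start: B, C, A, D, E, F.
C starts before B ends → B and C overlap.
A starts before B ends → B and A overlap.
D starts after B ends — done with B.
A starts before C ends → C and A overlap.
D starts after C ends — done with C.
D starts after A ends — done with A.
E starts before D ends → D and E overlap.
F starts before D ends → D and F overlap.
F starts before E ends → E and F overlap.
Overlapping pairs: A & B, A & C, B & C, D & E, D & F, E & F — 6 in total.

6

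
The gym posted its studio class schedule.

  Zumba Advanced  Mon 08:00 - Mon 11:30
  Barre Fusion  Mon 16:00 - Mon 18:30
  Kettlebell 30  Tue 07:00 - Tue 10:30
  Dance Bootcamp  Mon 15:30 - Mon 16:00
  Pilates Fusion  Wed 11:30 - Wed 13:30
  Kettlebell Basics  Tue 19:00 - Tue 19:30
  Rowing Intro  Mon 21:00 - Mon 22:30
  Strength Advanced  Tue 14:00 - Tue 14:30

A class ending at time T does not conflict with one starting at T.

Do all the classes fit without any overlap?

Check each pair: they overlap iff neither finishes before the other starts.
Sorted by start: Zumba Advanced, Dance Bootcamp, Barre Fusion, Rowing Intro, Kettlebell 30, Strength Advanced, Kettlebell Basics, Pilates Fusion.
Dance Bootcamp starts after Zumba Advanced ends, so nothing later overlaps Zumba Advanced either.
Barre Fusion starts exactly when Dance Bootcamp ends (back-to-back, no overlap), so nothing later overlaps Dance Bootcamp either.
Rowing Intro starts after Barre Fusion ends, so nothing later overlaps Barre Fusion either.
Kettlebell 30 starts after Rowing Intro ends, so nothing later overlaps Rowing Intro either.
Strength Advanced starts after Kettlebell 30 ends, so nothing later overlaps Kettlebell 30 either.
Kettlebell Basics starts after Strength Advanced ends, so nothing later overlaps Strength Advanced either.
Pilates Fusion starts after Kettlebell Basics ends.
Every pair is clear; the schedule has no overlaps.

Yes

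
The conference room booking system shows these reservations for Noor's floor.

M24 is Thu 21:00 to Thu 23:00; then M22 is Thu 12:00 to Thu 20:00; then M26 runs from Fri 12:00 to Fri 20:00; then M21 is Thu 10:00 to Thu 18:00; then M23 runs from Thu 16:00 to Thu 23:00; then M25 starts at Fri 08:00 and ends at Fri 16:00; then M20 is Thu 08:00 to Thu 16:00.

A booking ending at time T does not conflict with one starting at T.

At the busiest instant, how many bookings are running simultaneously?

3

Sweep the timeline, counting +1 at each start and −1 at each end (ends before starts at a tie):
Thu 08:00 start M20 → 1
Thu 10:00 start M21 → 2
Thu 12:00 start M22 → 3
Thu 16:00 end M20 → 2
Thu 16:00 start M23 → 3
Thu 18:00 end M21 → 2
Thu 20:00 end M22 → 1
Thu 21:00 start M24 → 2
Thu 23:00 end M23 → 1
Thu 23:00 end M24 → 0
Fri 08:00 start M25 → 1
Fri 12:00 start M26 → 2
Fri 16:00 end M25 → 1
Fri 20:00 end M26 → 0
Peak is 3, at Thu 12:00 (M20, M21, M22).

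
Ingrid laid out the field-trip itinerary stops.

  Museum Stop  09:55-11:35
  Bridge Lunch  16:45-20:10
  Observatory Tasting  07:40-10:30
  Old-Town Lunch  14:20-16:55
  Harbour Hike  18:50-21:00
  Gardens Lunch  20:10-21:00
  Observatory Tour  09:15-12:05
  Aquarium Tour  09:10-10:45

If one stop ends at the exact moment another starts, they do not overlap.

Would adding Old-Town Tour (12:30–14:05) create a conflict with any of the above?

No — it doesn't clash with anything

Observatory Tasting: ends 10:30 at or before Old-Town Tour starts 12:30 → clear.
Aquarium Tour: ends 10:45 at or before Old-Town Tour starts 12:30 → clear.
Observatory Tour: ends 12:05 at or before Old-Town Tour starts 12:30 → clear.
Museum Stop: ends 11:35 at or before Old-Town Tour starts 12:30 → clear.
Old-Town Lunch: starts 14:20 at or after Old-Town Tour ends 14:05 → clear.
Bridge Lunch: starts 16:45 at or after Old-Town Tour ends 14:05 → clear.
Harbour Hike: starts 18:50 at or after Old-Town Tour ends 14:05 → clear.
Gardens Lunch: starts 20:10 at or after Old-Town Tour ends 14:05 → clear.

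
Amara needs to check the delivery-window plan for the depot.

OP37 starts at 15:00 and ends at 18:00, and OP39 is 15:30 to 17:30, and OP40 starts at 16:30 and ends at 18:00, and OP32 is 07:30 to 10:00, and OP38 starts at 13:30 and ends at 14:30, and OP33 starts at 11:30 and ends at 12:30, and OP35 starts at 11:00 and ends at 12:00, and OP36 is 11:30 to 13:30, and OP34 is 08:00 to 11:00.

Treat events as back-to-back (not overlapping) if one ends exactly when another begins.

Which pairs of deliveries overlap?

OP32 & OP34, OP33 & OP35, OP33 & OP36, OP35 & OP36, OP37 & OP39, OP37 & OP40, OP39 & OP40

Check each pair: they overlap iff neither finishes before the other starts.
Sorted by start: OP32, OP34, OP35, OP33, OP36, OP38, OP37, OP39, OP40.
OP34 starts before OP32 ends → OP32 and OP34 overlap.
OP35 starts after OP32 ends; OP32 is clear from here.
OP35 starts exactly when OP34 ends (back-to-back, no overlap); OP34 is clear from here.
OP33 starts before OP35 ends → OP35 and OP33 overlap.
OP36 starts before OP35 ends → OP35 and OP36 overlap.
OP38 starts after OP35 ends; OP35 is clear from here.
OP36 starts before OP33 ends → OP33 and OP36 overlap.
OP38 starts after OP33 ends; OP33 is clear from here.
OP38 starts exactly when OP36 ends (back-to-back, no overlap); OP36 is clear from here.
OP37 starts after OP38 ends; OP38 is clear from here.
OP39 starts before OP37 ends → OP37 and OP39 overlap.
OP40 starts before OP37 ends → OP37 and OP40 overlap.
OP40 starts before OP39 ends → OP39 and OP40 overlap.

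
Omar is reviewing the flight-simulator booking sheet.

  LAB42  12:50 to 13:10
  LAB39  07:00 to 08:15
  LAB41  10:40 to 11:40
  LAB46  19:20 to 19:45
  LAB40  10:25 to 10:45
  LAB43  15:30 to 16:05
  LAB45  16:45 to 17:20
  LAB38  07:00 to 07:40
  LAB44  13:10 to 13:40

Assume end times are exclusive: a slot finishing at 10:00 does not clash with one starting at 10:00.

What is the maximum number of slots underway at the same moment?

Sweep the timeline, counting +1 at each start and −1 at each end (ends before starts at a tie):
07:00 start LAB38 → 1
07:00 start LAB39 → 2
07:40 end LAB38 → 1
08:15 end LAB39 → 0
10:25 start LAB40 → 1
10:40 start LAB41 → 2
10:45 end LAB40 → 1
11:40 end LAB41 → 0
12:50 start LAB42 → 1
13:10 end LAB42 → 0
13:10 start LAB44 → 1
13:40 end LAB44 → 0
15:30 start LAB43 → 1
16:05 end LAB43 → 0
16:45 start LAB45 → 1
17:20 end LAB45 → 0
19:20 start LAB46 → 1
19:45 end LAB46 → 0
Peak is 2, at 07:00 (LAB38, LAB39).

2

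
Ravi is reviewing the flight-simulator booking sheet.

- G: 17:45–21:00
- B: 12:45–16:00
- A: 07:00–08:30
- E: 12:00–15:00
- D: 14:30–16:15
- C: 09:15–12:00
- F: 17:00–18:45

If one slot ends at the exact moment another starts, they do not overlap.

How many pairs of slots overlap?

Sorted by start: A, C, E, B, D, F, G.
C starts after A ends — done with A.
E starts exactly when C ends (back-to-back, no overlap) — done with C.
B starts before E ends → E and B overlap.
D starts before E ends → E and D overlap.
F starts after E ends — done with E.
D starts before B ends → B and D overlap.
F starts after B ends — done with B.
F starts after D ends — done with D.
G starts before F ends → F and G overlap.
Overlapping pairs: B & D, B & E, D & E, F & G — 4 in total.

4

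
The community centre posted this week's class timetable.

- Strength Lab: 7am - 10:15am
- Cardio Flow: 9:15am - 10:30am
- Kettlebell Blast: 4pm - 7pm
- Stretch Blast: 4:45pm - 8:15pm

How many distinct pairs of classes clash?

Check each pair: they overlap iff neither finishes before the other starts.
Sorted by start: Strength Lab, Cardio Flow, Kettlebell Blast, Stretch Blast.
Cardio Flow starts before Strength Lab ends → Strength Lab and Cardio Flow overlap.
Kettlebell Blast starts after Strength Lab ends, so Strength Lab has no further overlaps.
Kettlebell Blast starts after Cardio Flow ends, so Cardio Flow has no further overlaps.
Stretch Blast starts before Kettlebell Blast ends → Kettlebell Blast and Stretch Blast overlap.
Overlapping pairs: Cardio Flow & Strength Lab, Kettlebell Blast & Stretch Blast — 2 in total.

2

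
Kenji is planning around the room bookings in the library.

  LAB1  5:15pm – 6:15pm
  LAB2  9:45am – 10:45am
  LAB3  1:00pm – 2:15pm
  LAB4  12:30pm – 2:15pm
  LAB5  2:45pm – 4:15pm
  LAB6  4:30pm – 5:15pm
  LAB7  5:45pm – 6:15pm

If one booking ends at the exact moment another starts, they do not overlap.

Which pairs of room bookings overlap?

Two intervals overlap when each starts before the other ends.
Sorted by start: LAB2, LAB4, LAB3, LAB5, LAB6, LAB1, LAB7.
LAB4 starts after LAB2 ends; LAB2 is clear from here.
LAB3 starts before LAB4 ends → LAB4 and LAB3 overlap.
LAB5 starts after LAB4 ends; LAB4 is clear from here.
LAB5 starts after LAB3 ends; LAB3 is clear from here.
LAB6 starts after LAB5 ends; LAB5 is clear from here.
LAB1 starts exactly when LAB6 ends (back-to-back, no overlap); LAB6 is clear from here.
LAB7 starts before LAB1 ends → LAB1 and LAB7 overlap.

LAB1 & LAB7, LAB3 & LAB4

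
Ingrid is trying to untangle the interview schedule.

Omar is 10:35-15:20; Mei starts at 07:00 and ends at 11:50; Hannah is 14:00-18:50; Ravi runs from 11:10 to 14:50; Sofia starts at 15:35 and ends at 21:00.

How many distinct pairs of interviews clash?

Sorted by start: Mei, Omar, Ravi, Hannah, Sofia.
Omar starts before Mei ends → Mei and Omar overlap.
Ravi starts before Mei ends → Mei and Ravi overlap.
Hannah starts after Mei ends — done with Mei.
Ravi starts before Omar ends → Omar and Ravi overlap.
Hannah starts before Omar ends → Omar and Hannah overlap.
Sofia starts after Omar ends.
Hannah starts before Ravi ends → Ravi and Hannah overlap.
Sofia starts after Ravi ends.
Sofia starts before Hannah ends → Hannah and Sofia overlap.
Overlapping pairs: Hannah & Omar, Hannah & Ravi, Hannah & Sofia, Mei & Omar, Mei & Ravi, Omar & Ravi — 6 in total.

6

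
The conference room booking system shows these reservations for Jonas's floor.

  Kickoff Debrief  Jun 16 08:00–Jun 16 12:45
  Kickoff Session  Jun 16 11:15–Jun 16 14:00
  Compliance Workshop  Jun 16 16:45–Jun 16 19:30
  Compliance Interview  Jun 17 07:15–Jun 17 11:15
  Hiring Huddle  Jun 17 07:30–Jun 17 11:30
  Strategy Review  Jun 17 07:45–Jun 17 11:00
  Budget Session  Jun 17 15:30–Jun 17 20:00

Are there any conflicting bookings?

Sorted by start: Kickoff Debrief, Kickoff Session, Compliance Workshop, Compliance Interview, Hiring Huddle, Strategy Review, Budget Session.
Kickoff Session starts before Kickoff Debrief ends → Kickoff Debrief and Kickoff Session overlap.
That's a conflict, so the schedule is not conflict-free.

Yes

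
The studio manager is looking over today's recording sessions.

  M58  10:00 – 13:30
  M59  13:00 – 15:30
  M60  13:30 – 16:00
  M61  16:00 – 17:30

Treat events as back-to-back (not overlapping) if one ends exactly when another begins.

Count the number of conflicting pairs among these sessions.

2

Two intervals overlap when each starts before the other ends.
Sorted by start: M58, M59, M60, M61.
M59 starts before M58 ends → M58 and M59 overlap.
M60 starts exactly when M58 ends (back-to-back, no overlap); M58 is clear from here.
M60 starts before M59 ends → M59 and M60 overlap.
M61 starts after M59 ends.
M61 starts exactly when M60 ends (back-to-back, no overlap).
Overlapping pairs: M58 & M59, M59 & M60 — 2 in total.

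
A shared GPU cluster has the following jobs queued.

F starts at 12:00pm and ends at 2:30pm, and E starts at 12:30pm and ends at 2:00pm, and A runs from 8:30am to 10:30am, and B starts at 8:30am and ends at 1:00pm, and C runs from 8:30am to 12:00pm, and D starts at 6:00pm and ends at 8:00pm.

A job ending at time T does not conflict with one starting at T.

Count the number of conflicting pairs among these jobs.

6

Sorted by start: A, B, C, F, E, D.
B starts before A ends → A and B overlap.
C starts before A ends → A and C overlap.
F starts after A ends, so nothing later overlaps A either.
C starts before B ends → B and C overlap.
F starts before B ends → B and F overlap.
E starts before B ends → B and E overlap.
D starts after B ends.
F starts exactly when C ends (back-to-back, no overlap), so nothing later overlaps C either.
E starts before F ends → F and E overlap.
D starts after F ends.
D starts after E ends.
Overlapping pairs: A & B, A & C, B & C, B & E, B & F, E & F — 6 in total.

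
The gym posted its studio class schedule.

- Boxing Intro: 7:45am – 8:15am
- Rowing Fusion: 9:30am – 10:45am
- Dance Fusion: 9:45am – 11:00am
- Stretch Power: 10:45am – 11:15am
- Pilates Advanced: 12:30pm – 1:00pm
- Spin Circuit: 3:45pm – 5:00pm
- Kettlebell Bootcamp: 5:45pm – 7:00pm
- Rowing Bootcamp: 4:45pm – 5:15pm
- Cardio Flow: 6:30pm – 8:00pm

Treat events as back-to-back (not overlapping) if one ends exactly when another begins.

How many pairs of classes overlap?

4

Sorted by start: Boxing Intro, Rowing Fusion, Dance Fusion, Stretch Power, Pilates Advanced, Spin Circuit, Rowing Bootcamp, Kettlebell Bootcamp, Cardio Flow.
Rowing Fusion starts after Boxing Intro ends, so Boxing Intro has no further overlaps.
Dance Fusion starts before Rowing Fusion ends → Rowing Fusion and Dance Fusion overlap.
Stretch Power starts exactly when Rowing Fusion ends (back-to-back, no overlap), so Rowing Fusion has no further overlaps.
Stretch Power starts before Dance Fusion ends → Dance Fusion and Stretch Power overlap.
Pilates Advanced starts after Dance Fusion ends, so Dance Fusion has no further overlaps.
Pilates Advanced starts after Stretch Power ends, so Stretch Power has no further overlaps.
Spin Circuit starts after Pilates Advanced ends, so Pilates Advanced has no further overlaps.
Rowing Bootcamp starts before Spin Circuit ends → Spin Circuit and Rowing Bootcamp overlap.
Kettlebell Bootcamp starts after Spin Circuit ends, so Spin Circuit has no further overlaps.
Kettlebell Bootcamp starts after Rowing Bootcamp ends, so Rowing Bootcamp has no further overlaps.
Cardio Flow starts before Kettlebell Bootcamp ends → Kettlebell Bootcamp and Cardio Flow overlap.
Overlapping pairs: Cardio Flow & Kettlebell Bootcamp, Dance Fusion & Rowing Fusion, Dance Fusion & Stretch Power, Rowing Bootcamp & Spin Circuit — 4 in total.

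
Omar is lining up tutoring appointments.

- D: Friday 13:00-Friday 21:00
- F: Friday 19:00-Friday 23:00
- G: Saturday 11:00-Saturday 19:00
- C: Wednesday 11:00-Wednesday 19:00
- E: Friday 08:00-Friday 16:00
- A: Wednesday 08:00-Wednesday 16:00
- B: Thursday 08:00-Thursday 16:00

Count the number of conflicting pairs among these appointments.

3

Check each pair: they overlap iff neither finishes before the other starts.
Sorted by start: A, C, B, E, D, F, G.
C starts before A ends → A and C overlap.
B starts after A ends — done with A.
B starts after C ends — done with C.
E starts after B ends — done with B.
D starts before E ends → E and D overlap.
F starts after E ends — done with E.
F starts before D ends → D and F overlap.
G starts after D ends.
G starts after F ends.
Overlapping pairs: A & C, D & E, D & F — 3 in total.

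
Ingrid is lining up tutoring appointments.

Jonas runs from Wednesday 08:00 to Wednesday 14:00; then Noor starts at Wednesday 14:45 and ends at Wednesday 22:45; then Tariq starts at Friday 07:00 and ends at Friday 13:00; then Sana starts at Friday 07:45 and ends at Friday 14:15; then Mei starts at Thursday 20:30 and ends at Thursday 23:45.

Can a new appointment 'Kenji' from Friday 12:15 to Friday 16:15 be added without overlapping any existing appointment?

No — it overlaps Sana, Tariq

Jonas: ends Wednesday 14:00 at or before Kenji starts Friday 12:15 → clear.
Noor: ends Wednesday 22:45 at or before Kenji starts Friday 12:15 → clear.
Mei: ends Thursday 23:45 at or before Kenji starts Friday 12:15 → clear.
Tariq: starts Friday 07:00 before Kenji ends Friday 16:15, and ends Friday 13:00 after Kenji starts Friday 12:15 → overlap.
Sana: starts Friday 07:45 before Kenji ends Friday 16:15, and ends Friday 14:15 after Kenji starts Friday 12:15 → overlap.
Kenji overlaps Tariq, Sana.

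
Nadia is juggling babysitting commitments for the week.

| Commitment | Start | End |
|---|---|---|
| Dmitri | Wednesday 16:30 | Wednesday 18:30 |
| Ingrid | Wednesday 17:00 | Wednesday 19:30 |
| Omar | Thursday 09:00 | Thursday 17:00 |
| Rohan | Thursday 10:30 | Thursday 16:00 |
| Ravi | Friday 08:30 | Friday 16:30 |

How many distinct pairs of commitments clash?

Sorted by start: Dmitri, Ingrid, Omar, Rohan, Ravi.
Ingrid starts before Dmitri ends → Dmitri and Ingrid overlap.
Omar starts after Dmitri ends — done with Dmitri.
Omar starts after Ingrid ends — done with Ingrid.
Rohan starts before Omar ends → Omar and Rohan overlap.
Ravi starts after Omar ends.
Ravi starts after Rohan ends.
Overlapping pairs: Dmitri & Ingrid, Omar & Rohan — 2 in total.

2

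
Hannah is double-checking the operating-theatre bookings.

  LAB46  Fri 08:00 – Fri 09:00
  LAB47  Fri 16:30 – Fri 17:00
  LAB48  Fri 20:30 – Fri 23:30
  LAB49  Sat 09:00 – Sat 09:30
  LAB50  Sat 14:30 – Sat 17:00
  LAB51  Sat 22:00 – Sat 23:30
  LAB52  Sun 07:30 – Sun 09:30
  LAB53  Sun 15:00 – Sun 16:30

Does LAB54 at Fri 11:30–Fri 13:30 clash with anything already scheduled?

No — it doesn't clash with anything

LAB46: ends Fri 09:00 at or before LAB54 starts Fri 11:30 → clear.
LAB47: starts Fri 16:30 at or after LAB54 ends Fri 13:30 → clear.
LAB48: starts Fri 20:30 at or after LAB54 ends Fri 13:30 → clear.
LAB49: starts Sat 09:00 at or after LAB54 ends Fri 13:30 → clear.
LAB50: starts Sat 14:30 at or after LAB54 ends Fri 13:30 → clear.
LAB51: starts Sat 22:00 at or after LAB54 ends Fri 13:30 → clear.
LAB52: starts Sun 07:30 at or after LAB54 ends Fri 13:30 → clear.
LAB53: starts Sun 15:00 at or after LAB54 ends Fri 13:30 → clear.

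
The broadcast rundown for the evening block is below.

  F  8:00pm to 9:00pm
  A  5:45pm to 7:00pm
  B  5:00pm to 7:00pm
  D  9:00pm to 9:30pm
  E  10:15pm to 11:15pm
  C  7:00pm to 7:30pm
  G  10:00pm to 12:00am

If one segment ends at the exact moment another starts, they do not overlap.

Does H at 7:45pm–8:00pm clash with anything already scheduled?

No — it doesn't clash with anything

B: ends 7:00pm at or before H starts 7:45pm → clear.
A: ends 7:00pm at or before H starts 7:45pm → clear.
C: ends 7:30pm at or before H starts 7:45pm → clear.
F: starts 8:00pm at or after H ends 8:00pm → clear.
D: starts 9:00pm at or after H ends 8:00pm → clear.
G: starts 10:00pm at or after H ends 8:00pm → clear.
E: starts 10:15pm at or after H ends 8:00pm → clear.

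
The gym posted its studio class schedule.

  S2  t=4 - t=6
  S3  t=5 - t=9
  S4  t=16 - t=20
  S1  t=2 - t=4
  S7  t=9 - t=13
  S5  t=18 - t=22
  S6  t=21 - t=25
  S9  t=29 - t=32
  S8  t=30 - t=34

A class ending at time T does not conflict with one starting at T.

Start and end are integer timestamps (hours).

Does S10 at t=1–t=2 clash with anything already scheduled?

No — it doesn't clash with anything

S1: starts t=2 at or after S10 ends t=2 → clear.
S2: starts t=4 at or after S10 ends t=2 → clear.
S3: starts t=5 at or after S10 ends t=2 → clear.
S7: starts t=9 at or after S10 ends t=2 → clear.
S4: starts t=16 at or after S10 ends t=2 → clear.
S5: starts t=18 at or after S10 ends t=2 → clear.
S6: starts t=21 at or after S10 ends t=2 → clear.
S9: starts t=29 at or after S10 ends t=2 → clear.
S8: starts t=30 at or after S10 ends t=2 → clear.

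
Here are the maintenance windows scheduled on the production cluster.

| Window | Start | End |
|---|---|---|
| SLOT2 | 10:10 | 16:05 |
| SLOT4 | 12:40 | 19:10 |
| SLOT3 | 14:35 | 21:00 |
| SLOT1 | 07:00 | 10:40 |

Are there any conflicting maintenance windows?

Yes

Sorted by start: SLOT1, SLOT2, SLOT4, SLOT3.
SLOT2 starts before SLOT1 ends → SLOT1 and SLOT2 overlap.
That's a conflict, so the schedule is not conflict-free.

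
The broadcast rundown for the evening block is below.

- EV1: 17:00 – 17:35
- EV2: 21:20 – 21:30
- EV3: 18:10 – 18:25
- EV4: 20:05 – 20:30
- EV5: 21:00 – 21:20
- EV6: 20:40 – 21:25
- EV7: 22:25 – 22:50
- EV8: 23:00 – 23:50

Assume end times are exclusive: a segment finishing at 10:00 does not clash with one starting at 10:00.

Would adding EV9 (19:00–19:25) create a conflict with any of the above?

EV1: ends 17:35 at or before EV9 starts 19:00 → clear.
EV3: ends 18:25 at or before EV9 starts 19:00 → clear.
EV4: starts 20:05 at or after EV9 ends 19:25 → clear.
EV6: starts 20:40 at or after EV9 ends 19:25 → clear.
EV5: starts 21:00 at or after EV9 ends 19:25 → clear.
EV2: starts 21:20 at or after EV9 ends 19:25 → clear.
EV7: starts 22:25 at or after EV9 ends 19:25 → clear.
EV8: starts 23:00 at or after EV9 ends 19:25 → clear.

No — it doesn't clash with anything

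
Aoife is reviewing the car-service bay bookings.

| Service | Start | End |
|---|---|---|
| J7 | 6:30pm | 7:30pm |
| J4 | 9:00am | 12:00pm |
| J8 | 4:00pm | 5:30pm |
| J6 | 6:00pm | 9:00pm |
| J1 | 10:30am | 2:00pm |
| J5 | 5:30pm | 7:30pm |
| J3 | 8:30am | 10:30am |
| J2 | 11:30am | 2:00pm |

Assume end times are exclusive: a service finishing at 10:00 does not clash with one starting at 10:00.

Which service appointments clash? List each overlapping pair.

J1 & J2, J1 & J4, J2 & J4, J3 & J4, J5 & J6, J5 & J7, J6 & J7

Sorted by start: J3, J4, J1, J2, J8, J5, J6, J7.
J4 starts before J3 ends → J3 and J4 overlap.
J1 starts exactly when J3 ends (back-to-back, no overlap) — done with J3.
J1 starts before J4 ends → J4 and J1 overlap.
J2 starts before J4 ends → J4 and J2 overlap.
J8 starts after J4 ends — done with J4.
J2 starts before J1 ends → J1 and J2 overlap.
J8 starts after J1 ends — done with J1.
J8 starts after J2 ends — done with J2.
J5 starts exactly when J8 ends (back-to-back, no overlap) — done with J8.
J6 starts before J5 ends → J5 and J6 overlap.
J7 starts before J5 ends → J5 and J7 overlap.
J7 starts before J6 ends → J6 and J7 overlap.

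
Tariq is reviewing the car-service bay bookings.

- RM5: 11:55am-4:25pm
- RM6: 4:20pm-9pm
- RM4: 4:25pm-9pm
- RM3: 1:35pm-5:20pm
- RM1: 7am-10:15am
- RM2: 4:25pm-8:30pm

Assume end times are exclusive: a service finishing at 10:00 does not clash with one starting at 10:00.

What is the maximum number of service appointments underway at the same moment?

4

Sort all start/end points and keep a running count:
7am start RM1 → 1
10:15am end RM1 → 0
11:55am start RM5 → 1
1:35pm start RM3 → 2
4:20pm start RM6 → 3
4:25pm end RM5 → 2
4:25pm start RM2 → 3
4:25pm start RM4 → 4
5:20pm end RM3 → 3
8:30pm end RM2 → 2
9pm end RM4 → 1
9pm end RM6 → 0
Peak is 4, at 4:25pm (RM2, RM3, RM4, RM6).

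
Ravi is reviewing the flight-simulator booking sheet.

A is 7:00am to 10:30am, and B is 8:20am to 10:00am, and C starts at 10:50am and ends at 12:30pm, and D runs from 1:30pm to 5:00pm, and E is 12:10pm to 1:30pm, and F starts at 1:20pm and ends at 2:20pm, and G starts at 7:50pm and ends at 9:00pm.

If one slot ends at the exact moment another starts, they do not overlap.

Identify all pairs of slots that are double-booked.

A & B, C & E, D & F, E & F

Sorted by start: A, B, C, E, F, D, G.
B starts before A ends → A and B overlap.
C starts after A ends — done with A.
C starts after B ends — done with B.
E starts before C ends → C and E overlap.
F starts after C ends — done with C.
F starts before E ends → E and F overlap.
D starts exactly when E ends (back-to-back, no overlap) — done with E.
D starts before F ends → F and D overlap.
G starts after F ends.
G starts after D ends.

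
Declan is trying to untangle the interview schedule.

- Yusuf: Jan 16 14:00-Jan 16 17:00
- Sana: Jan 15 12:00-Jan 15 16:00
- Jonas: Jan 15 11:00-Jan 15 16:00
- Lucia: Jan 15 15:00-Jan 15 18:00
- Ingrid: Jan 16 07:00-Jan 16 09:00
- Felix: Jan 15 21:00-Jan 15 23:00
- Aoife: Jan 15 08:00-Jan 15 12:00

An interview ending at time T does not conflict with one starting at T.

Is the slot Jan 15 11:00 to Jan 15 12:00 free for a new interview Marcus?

No — it overlaps Aoife, Jonas

Aoife: starts Jan 15 08:00 before Marcus ends Jan 15 12:00, and ends Jan 15 12:00 after Marcus starts Jan 15 11:00 → overlap.
Jonas: starts Jan 15 11:00 before Marcus ends Jan 15 12:00, and ends Jan 15 16:00 after Marcus starts Jan 15 11:00 → overlap.
Sana: starts Jan 15 12:00 at or after Marcus ends Jan 15 12:00 → clear.
Lucia: starts Jan 15 15:00 at or after Marcus ends Jan 15 12:00 → clear.
Felix: starts Jan 15 21:00 at or after Marcus ends Jan 15 12:00 → clear.
Ingrid: starts Jan 16 07:00 at or after Marcus ends Jan 15 12:00 → clear.
Yusuf: starts Jan 16 14:00 at or after Marcus ends Jan 15 12:00 → clear.
Marcus overlaps Aoife, Jonas.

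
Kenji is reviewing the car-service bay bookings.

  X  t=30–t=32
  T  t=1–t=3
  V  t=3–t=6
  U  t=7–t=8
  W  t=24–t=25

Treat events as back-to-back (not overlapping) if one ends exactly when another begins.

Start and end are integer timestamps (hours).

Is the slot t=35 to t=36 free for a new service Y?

Yes — the slot is free

T: ends t=3 at or before Y starts t=35 → clear.
V: ends t=6 at or before Y starts t=35 → clear.
U: ends t=8 at or before Y starts t=35 → clear.
W: ends t=25 at or before Y starts t=35 → clear.
X: ends t=32 at or before Y starts t=35 → clear.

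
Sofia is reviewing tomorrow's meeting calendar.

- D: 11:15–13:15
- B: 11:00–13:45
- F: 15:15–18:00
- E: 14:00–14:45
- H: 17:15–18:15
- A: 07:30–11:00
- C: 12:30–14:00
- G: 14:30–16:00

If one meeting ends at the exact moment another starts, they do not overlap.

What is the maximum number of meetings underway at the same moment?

Sweep the timeline, counting +1 at each start and −1 at each end (ends before starts at a tie):
07:30 start A → 1
11:00 end A → 0
11:00 start B → 1
11:15 start D → 2
12:30 start C → 3
13:15 end D → 2
13:45 end B → 1
14:00 end C → 0
14:00 start E → 1
14:30 start G → 2
14:45 end E → 1
15:15 start F → 2
16:00 end G → 1
17:15 start H → 2
18:00 end F → 1
18:15 end H → 0
Peak is 3, at 12:30 (B, C, D).

3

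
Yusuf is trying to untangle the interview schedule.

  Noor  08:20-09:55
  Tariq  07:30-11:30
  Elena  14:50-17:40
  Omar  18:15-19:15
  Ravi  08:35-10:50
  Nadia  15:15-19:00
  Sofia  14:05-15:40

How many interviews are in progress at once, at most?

3

Sort all start/end points and keep a running count:
07:30 start Tariq → 1
08:20 start Noor → 2
08:35 start Ravi → 3
09:55 end Noor → 2
10:50 end Ravi → 1
11:30 end Tariq → 0
14:05 start Sofia → 1
14:50 start Elena → 2
15:15 start Nadia → 3
15:40 end Sofia → 2
17:40 end Elena → 1
18:15 start Omar → 2
19:00 end Nadia → 1
19:15 end Omar → 0
Peak is 3, at 08:35 (Noor, Ravi, Tariq).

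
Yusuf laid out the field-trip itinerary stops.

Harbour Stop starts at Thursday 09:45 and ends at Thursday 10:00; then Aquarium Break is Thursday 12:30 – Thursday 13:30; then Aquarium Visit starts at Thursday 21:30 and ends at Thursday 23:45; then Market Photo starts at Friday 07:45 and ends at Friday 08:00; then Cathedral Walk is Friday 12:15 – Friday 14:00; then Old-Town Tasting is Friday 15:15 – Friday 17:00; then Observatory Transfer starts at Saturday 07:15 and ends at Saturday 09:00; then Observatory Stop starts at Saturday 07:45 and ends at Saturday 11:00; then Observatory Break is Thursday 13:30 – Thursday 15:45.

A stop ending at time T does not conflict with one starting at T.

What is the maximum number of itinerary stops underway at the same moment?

Sort all start/end points and keep a running count:
Thursday 09:45 start Harbour Stop → 1
Thursday 10:00 end Harbour Stop → 0
Thursday 12:30 start Aquarium Break → 1
Thursday 13:30 end Aquarium Break → 0
Thursday 13:30 start Observatory Break → 1
Thursday 15:45 end Observatory Break → 0
Thursday 21:30 start Aquarium Visit → 1
Thursday 23:45 end Aquarium Visit → 0
Friday 07:45 start Market Photo → 1
Friday 08:00 end Market Photo → 0
Friday 12:15 start Cathedral Walk → 1
Friday 14:00 end Cathedral Walk → 0
Friday 15:15 start Old-Town Tasting → 1
Friday 17:00 end Old-Town Tasting → 0
Saturday 07:15 start Observatory Transfer → 1
Saturday 07:45 start Observatory Stop → 2
Saturday 09:00 end Observatory Transfer → 1
Saturday 11:00 end Observatory Stop → 0
Peak is 2, at Saturday 07:45 (Observatory Stop, Observatory Transfer).

2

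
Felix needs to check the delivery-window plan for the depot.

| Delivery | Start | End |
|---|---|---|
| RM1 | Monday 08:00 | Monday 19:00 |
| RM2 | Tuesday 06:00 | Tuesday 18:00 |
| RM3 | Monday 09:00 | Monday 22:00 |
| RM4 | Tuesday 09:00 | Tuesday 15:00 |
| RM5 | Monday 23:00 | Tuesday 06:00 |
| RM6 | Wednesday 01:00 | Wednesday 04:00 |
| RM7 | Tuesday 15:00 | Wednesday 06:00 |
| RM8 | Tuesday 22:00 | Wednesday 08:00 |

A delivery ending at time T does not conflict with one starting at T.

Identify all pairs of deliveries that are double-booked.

Sorted by start: RM1, RM3, RM5, RM2, RM4, RM7, RM8, RM6.
RM3 starts before RM1 ends → RM1 and RM3 overlap.
RM5 starts after RM1 ends, so nothing later overlaps RM1 either.
RM5 starts after RM3 ends, so nothing later overlaps RM3 either.
RM2 starts exactly when RM5 ends (back-to-back, no overlap), so nothing later overlaps RM5 either.
RM4 starts before RM2 ends → RM2 and RM4 overlap.
RM7 starts before RM2 ends → RM2 and RM7 overlap.
RM8 starts after RM2 ends, so nothing later overlaps RM2 either.
RM7 starts exactly when RM4 ends (back-to-back, no overlap), so nothing later overlaps RM4 either.
RM8 starts before RM7 ends → RM7 and RM8 overlap.
RM6 starts before RM7 ends → RM7 and RM6 overlap.
RM6 starts before RM8 ends → RM8 and RM6 overlap.

RM1 & RM3, RM2 & RM4, RM2 & RM7, RM6 & RM7, RM6 & RM8, RM7 & RM8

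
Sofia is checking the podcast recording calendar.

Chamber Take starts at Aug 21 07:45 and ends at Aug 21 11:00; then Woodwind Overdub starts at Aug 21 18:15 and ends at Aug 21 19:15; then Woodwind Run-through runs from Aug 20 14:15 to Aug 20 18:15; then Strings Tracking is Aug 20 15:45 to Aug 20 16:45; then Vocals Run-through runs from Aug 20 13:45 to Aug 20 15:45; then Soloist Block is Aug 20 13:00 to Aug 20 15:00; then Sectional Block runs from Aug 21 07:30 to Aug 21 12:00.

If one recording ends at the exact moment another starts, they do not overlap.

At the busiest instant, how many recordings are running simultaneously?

Sweep the timeline, counting +1 at each start and −1 at each end (ends before starts at a tie):
Aug 20 13:00 start Soloist Block → 1
Aug 20 13:45 start Vocals Run-through → 2
Aug 20 14:15 start Woodwind Run-through → 3
Aug 20 15:00 end Soloist Block → 2
Aug 20 15:45 end Vocals Run-through → 1
Aug 20 15:45 start Strings Tracking → 2
Aug 20 16:45 end Strings Tracking → 1
Aug 20 18:15 end Woodwind Run-through → 0
Aug 21 07:30 start Sectional Block → 1
Aug 21 07:45 start Chamber Take → 2
Aug 21 11:00 end Chamber Take → 1
Aug 21 12:00 end Sectional Block → 0
Aug 21 18:15 start Woodwind Overdub → 1
Aug 21 19:15 end Woodwind Overdub → 0
Peak is 3, at Aug 20 14:15 (Soloist Block, Vocals Run-through, Woodwind Run-through).

3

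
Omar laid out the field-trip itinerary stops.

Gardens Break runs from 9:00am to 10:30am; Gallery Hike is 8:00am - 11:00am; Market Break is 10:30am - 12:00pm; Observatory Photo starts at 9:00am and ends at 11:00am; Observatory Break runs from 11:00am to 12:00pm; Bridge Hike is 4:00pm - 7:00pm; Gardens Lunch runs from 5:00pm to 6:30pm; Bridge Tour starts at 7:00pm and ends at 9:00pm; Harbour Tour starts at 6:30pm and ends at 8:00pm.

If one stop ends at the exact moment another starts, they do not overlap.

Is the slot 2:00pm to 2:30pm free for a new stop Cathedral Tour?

Yes — the slot is free

Gallery Hike: ends 11:00am at or before Cathedral Tour starts 2:00pm → clear.
Gardens Break: ends 10:30am at or before Cathedral Tour starts 2:00pm → clear.
Observatory Photo: ends 11:00am at or before Cathedral Tour starts 2:00pm → clear.
Market Break: ends 12:00pm at or before Cathedral Tour starts 2:00pm → clear.
Observatory Break: ends 12:00pm at or before Cathedral Tour starts 2:00pm → clear.
Bridge Hike: starts 4:00pm at or after Cathedral Tour ends 2:30pm → clear.
Gardens Lunch: starts 5:00pm at or after Cathedral Tour ends 2:30pm → clear.
Harbour Tour: starts 6:30pm at or after Cathedral Tour ends 2:30pm → clear.
Bridge Tour: starts 7:00pm at or after Cathedral Tour ends 2:30pm → clear.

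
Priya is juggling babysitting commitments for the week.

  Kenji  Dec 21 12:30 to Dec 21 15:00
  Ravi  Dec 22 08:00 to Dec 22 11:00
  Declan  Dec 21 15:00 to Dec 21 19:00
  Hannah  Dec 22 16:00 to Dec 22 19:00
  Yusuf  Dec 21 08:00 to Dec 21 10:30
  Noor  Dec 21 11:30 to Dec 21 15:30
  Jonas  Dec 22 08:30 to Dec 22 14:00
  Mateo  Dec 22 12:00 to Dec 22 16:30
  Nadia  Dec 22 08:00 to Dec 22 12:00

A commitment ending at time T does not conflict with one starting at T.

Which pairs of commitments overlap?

Declan & Noor, Hannah & Mateo, Jonas & Mateo, Jonas & Nadia, Jonas & Ravi, Kenji & Noor, Nadia & Ravi

Check each pair: they overlap iff neither finishes before the other starts.
Sorted by start: Yusuf, Noor, Kenji, Declan, Nadia, Ravi, Jonas, Mateo, Hannah.
Noor starts after Yusuf ends, so Yusuf has no further overlaps.
Kenji starts before Noor ends → Noor and Kenji overlap.
Declan starts before Noor ends → Noor and Declan overlap.
Nadia starts after Noor ends, so Noor has no further overlaps.
Declan starts exactly when Kenji ends (back-to-back, no overlap), so Kenji has no further overlaps.
Nadia starts after Declan ends, so Declan has no further overlaps.
Ravi starts before Nadia ends → Nadia and Ravi overlap.
Jonas starts before Nadia ends → Nadia and Jonas overlap.
Mateo starts exactly when Nadia ends (back-to-back, no overlap), so Nadia has no further overlaps.
Jonas starts before Ravi ends → Ravi and Jonas overlap.
Mateo starts after Ravi ends, so Ravi has no further overlaps.
Mateo starts before Jonas ends → Jonas and Mateo overlap.
Hannah starts after Jonas ends.
Hannah starts before Mateo ends → Mateo and Hannah overlap.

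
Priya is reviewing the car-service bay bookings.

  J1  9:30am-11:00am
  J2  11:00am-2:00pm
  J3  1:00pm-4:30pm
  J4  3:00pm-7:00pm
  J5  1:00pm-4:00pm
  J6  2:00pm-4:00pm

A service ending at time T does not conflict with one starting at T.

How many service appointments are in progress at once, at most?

Sort all start/end points and keep a running count:
9:30am start J1 → 1
11:00am end J1 → 0
11:00am start J2 → 1
1:00pm start J3 → 2
1:00pm start J5 → 3
2:00pm end J2 → 2
2:00pm start J6 → 3
3:00pm start J4 → 4
4:00pm end J5 → 3
4:00pm end J6 → 2
4:30pm end J3 → 1
7:00pm end J4 → 0
Peak is 4, at 3:00pm (J3, J4, J5, J6).

4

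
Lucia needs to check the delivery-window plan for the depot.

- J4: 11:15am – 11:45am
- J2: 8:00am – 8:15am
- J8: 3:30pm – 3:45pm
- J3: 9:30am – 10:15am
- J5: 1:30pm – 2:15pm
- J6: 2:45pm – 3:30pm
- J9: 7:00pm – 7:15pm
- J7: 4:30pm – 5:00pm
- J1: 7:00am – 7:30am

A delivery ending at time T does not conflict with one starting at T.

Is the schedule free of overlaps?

Check each pair: they overlap iff neither finishes before the other starts.
Sorted by start: J1, J2, J3, J4, J5, J6, J8, J7, J9.
J2 starts after J1 ends, so nothing later overlaps J1 either.
J3 starts after J2 ends, so nothing later overlaps J2 either.
J4 starts after J3 ends, so nothing later overlaps J3 either.
J5 starts after J4 ends, so nothing later overlaps J4 either.
J6 starts after J5 ends, so nothing later overlaps J5 either.
J8 starts exactly when J6 ends (back-to-back, no overlap), so nothing later overlaps J6 either.
J7 starts after J8 ends, so nothing later overlaps J8 either.
J9 starts after J7 ends.
Every pair is clear; the schedule has no overlaps.

Yes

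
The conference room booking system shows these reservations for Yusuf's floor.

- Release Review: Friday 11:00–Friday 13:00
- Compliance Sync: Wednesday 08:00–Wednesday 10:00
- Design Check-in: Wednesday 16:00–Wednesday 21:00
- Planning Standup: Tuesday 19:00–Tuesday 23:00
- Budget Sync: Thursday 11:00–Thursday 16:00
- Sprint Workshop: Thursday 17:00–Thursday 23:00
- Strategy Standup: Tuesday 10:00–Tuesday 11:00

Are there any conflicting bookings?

No

Check each pair: they overlap iff neither finishes before the other starts.
Sorted by start: Strategy Standup, Planning Standup, Compliance Sync, Design Check-in, Budget Sync, Sprint Workshop, Release Review.
Planning Standup starts after Strategy Standup ends; Strategy Standup is clear from here.
Compliance Sync starts after Planning Standup ends; Planning Standup is clear from here.
Design Check-in starts after Compliance Sync ends; Compliance Sync is clear from here.
Budget Sync starts after Design Check-in ends; Design Check-in is clear from here.
Sprint Workshop starts after Budget Sync ends; Budget Sync is clear from here.
Release Review starts after Sprint Workshop ends.
Every pair is clear; the schedule has no overlaps.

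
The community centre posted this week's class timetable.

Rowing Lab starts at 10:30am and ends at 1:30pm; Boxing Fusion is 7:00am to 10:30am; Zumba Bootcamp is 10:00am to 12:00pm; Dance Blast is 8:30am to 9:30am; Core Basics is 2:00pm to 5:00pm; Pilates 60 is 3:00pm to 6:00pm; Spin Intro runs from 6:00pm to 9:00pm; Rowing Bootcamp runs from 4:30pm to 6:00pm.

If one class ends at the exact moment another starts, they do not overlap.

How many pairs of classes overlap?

6

Sorted by start: Boxing Fusion, Dance Blast, Zumba Bootcamp, Rowing Lab, Core Basics, Pilates 60, Rowing Bootcamp, Spin Intro.
Dance Blast starts before Boxing Fusion ends → Boxing Fusion and Dance Blast overlap.
Zumba Bootcamp starts before Boxing Fusion ends → Boxing Fusion and Zumba Bootcamp overlap.
Rowing Lab starts exactly when Boxing Fusion ends (back-to-back, no overlap), so nothing later overlaps Boxing Fusion either.
Zumba Bootcamp starts after Dance Blast ends, so nothing later overlaps Dance Blast either.
Rowing Lab starts before Zumba Bootcamp ends → Zumba Bootcamp and Rowing Lab overlap.
Core Basics starts after Zumba Bootcamp ends, so nothing later overlaps Zumba Bootcamp either.
Core Basics starts after Rowing Lab ends, so nothing later overlaps Rowing Lab either.
Pilates 60 starts before Core Basics ends → Core Basics and Pilates 60 overlap.
Rowing Bootcamp starts before Core Basics ends → Core Basics and Rowing Bootcamp overlap.
Spin Intro starts after Core Basics ends.
Rowing Bootcamp starts before Pilates 60 ends → Pilates 60 and Rowing Bootcamp overlap.
Spin Intro starts exactly when Pilates 60 ends (back-to-back, no overlap).
Spin Intro starts exactly when Rowing Bootcamp ends (back-to-back, no overlap).
Overlapping pairs: Boxing Fusion & Dance Blast, Boxing Fusion & Zumba Bootcamp, Core Basics & Pilates 60, Core Basics & Rowing Bootcamp, Pilates 60 & Rowing Bootcamp, Rowing Lab & Zumba Bootcamp — 6 in total.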